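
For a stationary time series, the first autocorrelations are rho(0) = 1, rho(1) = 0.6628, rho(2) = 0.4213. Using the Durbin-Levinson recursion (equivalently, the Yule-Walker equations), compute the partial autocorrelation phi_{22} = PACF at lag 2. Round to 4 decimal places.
\phi_{22} = -0.0321

The PACF at lag k is phi_{kk}, the last component of the solution
to the Yule-Walker system G_k phi = r_k where
  (G_k)_{ij} = rho(|i - j|), (r_k)_i = rho(i), i,j = 1..k.
Equivalently, Durbin-Levinson gives phi_{kk} iteratively:
  phi_{11} = rho(1)
  phi_{kk} = [rho(k) - sum_{j=1..k-1} phi_{k-1,j} rho(k-j)]
            / [1 - sum_{j=1..k-1} phi_{k-1,j} rho(j)],
  phi_{k,j} = phi_{k-1,j} - phi_{kk} phi_{k-1,k-j},  j = 1..k-1.
Step k = 1:
  phi_11 = rho(1) = 0.6628.
Step k = 2:
  phi_22 = [rho(2) - phi_11 rho(1)] / [1 - phi_11 rho(1)] = [0.4213 - (0.6628)(0.6628)] / [1 - (0.6628)(0.6628)]
         = -0.01800384 / 0.56069616 = -0.0321.
Therefore phi_{22} = -0.0321.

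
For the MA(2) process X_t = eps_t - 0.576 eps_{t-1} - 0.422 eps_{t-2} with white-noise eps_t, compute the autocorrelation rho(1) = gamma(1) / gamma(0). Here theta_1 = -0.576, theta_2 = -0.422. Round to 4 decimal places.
\rho(1) = -0.2205

For an MA(q) process with theta_0 = 1, the autocovariance is
  gamma(k) = sigma^2 * sum_{i=0..q-k} theta_i * theta_{i+k},
and rho(k) = gamma(k) / gamma(0). Sigma^2 cancels.
  numerator   = (1)*(-0.576) + (-0.576)*(-0.422) = -0.332928.
  denominator = (1)^2 + (-0.576)^2 + (-0.422)^2 = 1.50986.
  rho(1) = -0.332928 / 1.50986 = -0.2205.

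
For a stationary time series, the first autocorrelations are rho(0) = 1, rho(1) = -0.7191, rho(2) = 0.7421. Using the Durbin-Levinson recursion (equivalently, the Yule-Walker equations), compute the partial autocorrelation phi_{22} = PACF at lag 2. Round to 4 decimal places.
\phi_{22} = 0.4659

The PACF at lag k is phi_{kk}, the last component of the solution
to the Yule-Walker system G_k phi = r_k where
  (G_k)_{ij} = rho(|i - j|), (r_k)_i = rho(i), i,j = 1..k.
Equivalently, Durbin-Levinson gives phi_{kk} iteratively:
  phi_{11} = rho(1)
  phi_{kk} = [rho(k) - sum_{j=1..k-1} phi_{k-1,j} rho(k-j)]
            / [1 - sum_{j=1..k-1} phi_{k-1,j} rho(j)],
  phi_{k,j} = phi_{k-1,j} - phi_{kk} phi_{k-1,k-j},  j = 1..k-1.
Step k = 1:
  phi_11 = rho(1) = -0.7191.
Step k = 2:
  phi_22 = [rho(2) - phi_11 rho(1)] / [1 - phi_11 rho(1)] = [0.7421 - (-0.7191)(-0.7191)] / [1 - (-0.7191)(-0.7191)]
         = 0.22499519 / 0.48289519 = 0.4659.
Therefore phi_{22} = 0.4659.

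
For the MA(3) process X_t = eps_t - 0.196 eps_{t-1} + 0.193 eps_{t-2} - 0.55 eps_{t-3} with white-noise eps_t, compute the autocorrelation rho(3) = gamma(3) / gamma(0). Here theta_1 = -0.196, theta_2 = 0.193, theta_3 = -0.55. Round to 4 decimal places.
\rho(3) = -0.3991

For an MA(q) process with theta_0 = 1, the autocovariance is
  gamma(k) = sigma^2 * sum_{i=0..q-k} theta_i * theta_{i+k},
and rho(k) = gamma(k) / gamma(0). Sigma^2 cancels.
  numerator   = (1)*(-0.55) = -0.55.
  denominator = (1)^2 + (-0.196)^2 + (0.193)^2 + (-0.55)^2 = 1.378165.
  rho(3) = -0.55 / 1.378165 = -0.3991.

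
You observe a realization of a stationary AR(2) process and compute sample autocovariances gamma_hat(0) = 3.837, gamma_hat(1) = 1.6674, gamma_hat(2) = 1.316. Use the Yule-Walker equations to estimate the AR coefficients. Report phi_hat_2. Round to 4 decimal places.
\hat\phi_{2} = 0.1900

The Yule-Walker equations for an AR(p) process read, in matrix form,
  Gamma_p phi = r_p,   with   (Gamma_p)_{ij} = gamma(|i - j|),
                       (r_p)_i = gamma(i),   i,j = 1..p.
Substitute the sample gammas (Toeplitz matrix and right-hand side of size 2):
  Gamma_p = [[3.837, 1.6674], [1.6674, 3.837]]
  r_p     = [1.6674, 1.316]
Written out:
  3.837 phi_1 + 1.6674 phi_2 = 1.6674
  1.6674 phi_1 + 3.837 phi_2 = 1.316
Solve by Cramer's rule:
  det = gamma(0)^2 - gamma(1)^2 = (3.837)^2 - (1.6674)^2 = 14.722569 - 2.78022276 = 11.94234624
  phi_hat_1 = [gamma(1) gamma(0) - gamma(1) gamma(2)] / det = [(1.6674)(3.837) - (1.6674)(1.316)] / 11.94234624 = 4.2035154 / 11.94234624 = 0.352
  phi_hat_2 = [gamma(0) gamma(2) - gamma(1)^2] / det = [(3.837)(1.316) - (1.6674)^2] / 11.94234624 = 2.26926924 / 11.94234624 = 0.19
So phi_hat = [0.3520, 0.1900].
Therefore phi_hat_2 = 0.1900.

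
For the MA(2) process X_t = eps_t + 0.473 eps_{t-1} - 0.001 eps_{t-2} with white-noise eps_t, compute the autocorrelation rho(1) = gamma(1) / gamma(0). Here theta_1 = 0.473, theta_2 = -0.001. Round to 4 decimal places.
\rho(1) = 0.3861

For an MA(q) process with theta_0 = 1, the autocovariance is
  gamma(k) = sigma^2 * sum_{i=0..q-k} theta_i * theta_{i+k},
and rho(k) = gamma(k) / gamma(0). Sigma^2 cancels.
  numerator   = (1)*(0.473) + (0.473)*(-0.001) = 0.472527.
  denominator = (1)^2 + (0.473)^2 + (-0.001)^2 = 1.22373.
  rho(1) = 0.472527 / 1.22373 = 0.3861.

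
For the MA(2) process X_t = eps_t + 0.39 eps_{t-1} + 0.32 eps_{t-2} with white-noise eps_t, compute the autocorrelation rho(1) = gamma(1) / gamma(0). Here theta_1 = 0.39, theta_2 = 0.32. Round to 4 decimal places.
\rho(1) = 0.4104

For an MA(q) process with theta_0 = 1, the autocovariance is
  gamma(k) = sigma^2 * sum_{i=0..q-k} theta_i * theta_{i+k},
and rho(k) = gamma(k) / gamma(0). Sigma^2 cancels.
  numerator   = (1)*(0.39) + (0.39)*(0.32) = 0.5148.
  denominator = (1)^2 + (0.39)^2 + (0.32)^2 = 1.2545.
  rho(1) = 0.5148 / 1.2545 = 0.4104.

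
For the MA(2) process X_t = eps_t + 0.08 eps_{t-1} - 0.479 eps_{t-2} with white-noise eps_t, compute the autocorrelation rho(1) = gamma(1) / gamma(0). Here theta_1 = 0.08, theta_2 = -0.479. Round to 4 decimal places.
\rho(1) = 0.0337

For an MA(q) process with theta_0 = 1, the autocovariance is
  gamma(k) = sigma^2 * sum_{i=0..q-k} theta_i * theta_{i+k},
and rho(k) = gamma(k) / gamma(0). Sigma^2 cancels.
  numerator   = (1)*(0.08) + (0.08)*(-0.479) = 0.04168.
  denominator = (1)^2 + (0.08)^2 + (-0.479)^2 = 1.235841.
  rho(1) = 0.04168 / 1.235841 = 0.0337.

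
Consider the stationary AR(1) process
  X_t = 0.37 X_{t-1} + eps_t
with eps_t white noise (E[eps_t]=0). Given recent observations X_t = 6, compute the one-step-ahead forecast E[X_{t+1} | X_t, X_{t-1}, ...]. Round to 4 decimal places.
E[X_{t+1} \mid \mathcal F_t] = 2.2200

For an AR(p) model X_t = c + sum_i phi_i X_{t-i} + eps_t, the
one-step-ahead conditional mean is
  E[X_{t+1} | X_t, ...] = c + sum_i phi_i X_{t+1-i}.
Substitute known values:
  E[X_{t+1} | ...] = (0.37) * (6)
                   = 2.2200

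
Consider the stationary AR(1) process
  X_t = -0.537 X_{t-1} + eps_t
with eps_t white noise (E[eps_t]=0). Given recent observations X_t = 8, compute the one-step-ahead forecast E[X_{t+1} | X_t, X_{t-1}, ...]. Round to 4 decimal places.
E[X_{t+1} \mid \mathcal F_t] = -4.2960

For an AR(p) model X_t = c + sum_i phi_i X_{t-i} + eps_t, the
one-step-ahead conditional mean is
  E[X_{t+1} | X_t, ...] = c + sum_i phi_i X_{t+1-i}.
Substitute known values:
  E[X_{t+1} | ...] = (-0.537) * (8)
                   = -4.2960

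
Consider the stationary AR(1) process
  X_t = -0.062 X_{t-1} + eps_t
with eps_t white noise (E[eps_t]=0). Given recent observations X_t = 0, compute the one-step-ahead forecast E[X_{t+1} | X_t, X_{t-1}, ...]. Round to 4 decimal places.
E[X_{t+1} \mid \mathcal F_t] = 0.0000

For an AR(p) model X_t = c + sum_i phi_i X_{t-i} + eps_t, the
one-step-ahead conditional mean is
  E[X_{t+1} | X_t, ...] = c + sum_i phi_i X_{t+1-i}.
Substitute known values:
  E[X_{t+1} | ...] = (-0.062) * (0)
                   = 0.0000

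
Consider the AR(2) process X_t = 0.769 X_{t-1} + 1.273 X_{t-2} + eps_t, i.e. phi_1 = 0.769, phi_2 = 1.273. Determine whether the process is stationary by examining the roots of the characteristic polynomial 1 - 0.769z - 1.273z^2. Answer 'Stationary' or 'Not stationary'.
\text{Not stationary}

The AR(p) characteristic polynomial is P(z) = 1 - 0.769z - 1.273z^2.
Stationarity requires all roots to lie outside the unit circle, i.e. |z| > 1 for every root.
Set 1 + (-0.769) z + (-1.273) z^2 = 0, i.e. a z^2 + b z + c = 0 with a = -1.273, b = -0.769, c = 1.
Discriminant D = b^2 - 4ac = (-0.769)^2 - 4*(-1.273)*1 = 0.591361 - (-5.092) = 5.683361.
D >= 0, so the roots are real: z = (-b +/- sqrt(D)) / (2a) = (0.769 +/- 2.38398) / (-2.546).
  z_1 = (0.769 + 2.38398) / (-2.546) = -1.2384,   |z_1| = 1.2384.
  z_2 = (0.769 - 2.38398) / (-2.546) = 0.6343,   |z_2| = 0.6343.
Moduli of all roots: 1.2384, 0.6343.
All moduli strictly greater than 1? No.
Verdict: Not stationary.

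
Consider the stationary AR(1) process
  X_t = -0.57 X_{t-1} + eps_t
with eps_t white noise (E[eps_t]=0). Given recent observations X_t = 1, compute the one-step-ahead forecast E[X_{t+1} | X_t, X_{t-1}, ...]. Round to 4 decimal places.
E[X_{t+1} \mid \mathcal F_t] = -0.5700

For an AR(p) model X_t = c + sum_i phi_i X_{t-i} + eps_t, the
one-step-ahead conditional mean is
  E[X_{t+1} | X_t, ...] = c + sum_i phi_i X_{t+1-i}.
Substitute known values:
  E[X_{t+1} | ...] = (-0.57) * (1)
                   = -0.5700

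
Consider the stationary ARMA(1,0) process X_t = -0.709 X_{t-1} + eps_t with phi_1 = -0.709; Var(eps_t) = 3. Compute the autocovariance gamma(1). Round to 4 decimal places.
\gamma(1) = -4.2769

Multiply the model equation by X_{t-k} and take expectations. With theta_0 = psi_0 = 1 and psi_j the MA(infinity) weights, this gives
  gamma(k) - sum_i phi_i gamma(k-i) = c_k,
  c_k = sigma^2 * sum_{j=k..q} theta_j psi_{j-k}   (c_k = 0 for k > q),
using gamma(-m) = gamma(m).
Pure AR (q = 0): c_0 = sigma^2 = 3, c_k = 0 for k >= 1.
Equations for k = 0 and k = 1 (AR order 1):
  gamma(0) = phi_1 gamma(1) + c_0
  gamma(1) = phi_1 gamma(0) + c_1
Substituting the second into the first: gamma(0) (1 - phi_1^2) = c_0 + phi_1 c_1, so
  gamma(0) = c_0 / (1 - phi_1^2) = 3 / (1 - (-0.709)^2) = 3 / 0.497319 = 6.032345.
  gamma(1) = phi_1 gamma(0) = (-0.709)(6.032345) = -4.276933.
Therefore gamma(1) = -4.2769 (to 4 decimal places).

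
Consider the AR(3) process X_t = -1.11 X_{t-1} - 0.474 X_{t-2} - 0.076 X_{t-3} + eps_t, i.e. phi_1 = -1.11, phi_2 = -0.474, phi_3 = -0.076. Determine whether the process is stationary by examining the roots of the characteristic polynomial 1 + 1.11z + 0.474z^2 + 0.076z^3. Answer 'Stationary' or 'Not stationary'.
\text{Stationary}

The AR(p) characteristic polynomial is P(z) = 1 + 1.11z + 0.474z^2 + 0.076z^3.
Stationarity requires all roots to lie outside the unit circle, i.e. |z| > 1 for every root.
Degree 3: look for a simple real root z0 first, then factor out (1 - z/z0) and solve the remaining quadratic.
Testing z0 = -2.5: P(-2.5) = 1 + (1.11)(-2.5) + (0.474)(-2.5)^2 + (0.076)(-2.5)^3
  = 1 + (-2.775) + (2.9625) + (-1.1875) = 0.  So z_0 = -2.5 is a root, |z_0| = 2.5.
Divide out the factor (1 + 0.4 z) = (1 - z/z0) (since 1/z0 = -0.4):
  P(z) = (1 + 0.4 z)(1 + (0.71) z + (0.19) z^2)
  [check: z-coef 0.71 - (-0.4) = 1.11; z^2-coef 0.19 - (-0.4)(0.71) = 0.474; z^3-coef -(-0.4)(0.19) = 0.076.]
Remaining roots from the quadratic factor 1 + (0.71) z + (0.19) z^2:
  Set 1 + (0.71) z + (0.19) z^2 = 0, i.e. a z^2 + b z + c = 0 with a = 0.19, b = 0.71, c = 1.
  Discriminant D = b^2 - 4ac = (0.71)^2 - 4*(0.19)*1 = 0.5041 - (0.76) = -0.2559.
  D < 0, so the roots are the complex-conjugate pair z = (-b +/- i sqrt(-D)) / (2a) = -1.8684 +/- 1.3312i.
  For a conjugate pair |z|^2 = z * conj(z) = (product of roots) = c/a = 1/(0.19) = 5.263158, so |z| = sqrt(5.263158) = 2.2942 for both roots.
Moduli of all roots: 2.5000, 2.2942, 2.2942.
All moduli strictly greater than 1? Yes.
Verdict: Stationary.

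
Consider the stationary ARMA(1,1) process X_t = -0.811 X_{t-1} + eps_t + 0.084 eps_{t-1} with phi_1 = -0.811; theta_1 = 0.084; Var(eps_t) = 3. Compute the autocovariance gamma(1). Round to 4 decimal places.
\gamma(1) = -5.9379

Multiply the model equation by X_{t-k} and take expectations. With theta_0 = psi_0 = 1 and psi_j the MA(infinity) weights, this gives
  gamma(k) - sum_i phi_i gamma(k-i) = c_k,
  c_k = sigma^2 * sum_{j=k..q} theta_j psi_{j-k}   (c_k = 0 for k > q),
using gamma(-m) = gamma(m).
psi-weights needed (psi_j = theta_j + sum_i phi_i psi_{j-i}):
  psi_1 = theta_1 + phi_1 = 0.084 + (-0.811) = -0.727
Right-hand sides:
  c_0 = sigma^2 (1 + theta_1 psi_1) = 3 * (1 + (0.084)(-0.727)) = 3 * 0.938932 = 2.816796
  c_1 = sigma^2 theta_1 = 3 * (0.084) = 0.252
  c_2 = 0
Equations for k = 0 and k = 1 (AR order 1):
  gamma(0) = phi_1 gamma(1) + c_0
  gamma(1) = phi_1 gamma(0) + c_1
Substituting the second into the first: gamma(0) (1 - phi_1^2) = c_0 + phi_1 c_1, so
  gamma(0) = (c_0 + phi_1 c_1) / (1 - phi_1^2) = (2.816796 + (-0.811)(0.252)) / (1 - (-0.811)^2) = 2.612424 / 0.342279 = 7.63244.
  gamma(1) = phi_1 gamma(0) + c_1 = (-0.811)(7.63244) + (0.252) = -5.937909.
Therefore gamma(1) = -5.9379 (to 4 decimal places).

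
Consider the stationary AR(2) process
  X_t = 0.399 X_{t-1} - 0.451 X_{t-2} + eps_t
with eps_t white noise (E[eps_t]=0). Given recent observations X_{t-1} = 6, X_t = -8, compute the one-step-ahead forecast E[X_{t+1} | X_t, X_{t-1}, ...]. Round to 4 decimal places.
E[X_{t+1} \mid \mathcal F_t] = -5.8980

For an AR(p) model X_t = c + sum_i phi_i X_{t-i} + eps_t, the
one-step-ahead conditional mean is
  E[X_{t+1} | X_t, ...] = c + sum_i phi_i X_{t+1-i}.
Substitute known values:
  E[X_{t+1} | ...] = (0.399) * (-8) + (-0.451) * (6)
                   = -5.8980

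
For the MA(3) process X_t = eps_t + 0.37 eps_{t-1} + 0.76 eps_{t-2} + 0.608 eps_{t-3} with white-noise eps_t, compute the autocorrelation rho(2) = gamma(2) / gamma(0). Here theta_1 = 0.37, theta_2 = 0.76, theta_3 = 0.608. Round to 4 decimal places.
\rho(2) = 0.4726

For an MA(q) process with theta_0 = 1, the autocovariance is
  gamma(k) = sigma^2 * sum_{i=0..q-k} theta_i * theta_{i+k},
and rho(k) = gamma(k) / gamma(0). Sigma^2 cancels.
  numerator   = (1)*(0.76) + (0.37)*(0.608) = 0.98496.
  denominator = (1)^2 + (0.37)^2 + (0.76)^2 + (0.608)^2 = 2.084164.
  rho(2) = 0.98496 / 2.084164 = 0.4726.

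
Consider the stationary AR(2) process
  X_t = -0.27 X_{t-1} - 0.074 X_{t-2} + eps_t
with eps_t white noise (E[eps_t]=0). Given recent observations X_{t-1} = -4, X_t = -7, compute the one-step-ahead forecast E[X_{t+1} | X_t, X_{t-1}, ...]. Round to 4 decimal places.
E[X_{t+1} \mid \mathcal F_t] = 2.1860

For an AR(p) model X_t = c + sum_i phi_i X_{t-i} + eps_t, the
one-step-ahead conditional mean is
  E[X_{t+1} | X_t, ...] = c + sum_i phi_i X_{t+1-i}.
Substitute known values:
  E[X_{t+1} | ...] = (-0.27) * (-7) + (-0.074) * (-4)
                   = 2.1860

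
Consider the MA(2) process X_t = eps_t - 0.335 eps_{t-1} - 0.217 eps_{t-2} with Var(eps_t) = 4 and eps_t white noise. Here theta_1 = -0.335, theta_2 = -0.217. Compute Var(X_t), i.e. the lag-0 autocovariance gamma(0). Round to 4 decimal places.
\gamma(0) = 4.6373

For an MA(q) process X_t = eps_t + sum_i theta_i eps_{t-i} with
Var(eps_t) = sigma^2, the variance is
  gamma(0) = sigma^2 * (1 + sum_i theta_i^2).
  sum_i theta_i^2 = (-0.335)^2 + (-0.217)^2 = 0.112225 + 0.047089 = 0.159314.
  gamma(0) = 4 * (1 + 0.159314) = 4 * 1.159314 = 4.637256, which rounds to 4.6373.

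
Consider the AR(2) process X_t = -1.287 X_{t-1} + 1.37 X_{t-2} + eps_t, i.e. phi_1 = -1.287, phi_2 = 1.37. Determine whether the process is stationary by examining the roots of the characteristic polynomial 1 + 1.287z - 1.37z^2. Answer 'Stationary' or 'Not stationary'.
\text{Not stationary}

The AR(p) characteristic polynomial is P(z) = 1 + 1.287z - 1.37z^2.
Stationarity requires all roots to lie outside the unit circle, i.e. |z| > 1 for every root.
Set 1 + (1.287) z + (-1.37) z^2 = 0, i.e. a z^2 + b z + c = 0 with a = -1.37, b = 1.287, c = 1.
Discriminant D = b^2 - 4ac = (1.287)^2 - 4*(-1.37)*1 = 1.656369 - (-5.48) = 7.136369.
D >= 0, so the roots are real: z = (-b +/- sqrt(D)) / (2a) = (-1.287 +/- 2.671398) / (-2.74).
  z_1 = (-1.287 + 2.671398) / (-2.74) = -0.5053,   |z_1| = 0.5053.
  z_2 = (-1.287 - 2.671398) / (-2.74) = 1.4447,   |z_2| = 1.4447.
Moduli of all roots: 0.5053, 1.4447.
All moduli strictly greater than 1? No.
Verdict: Not stationary.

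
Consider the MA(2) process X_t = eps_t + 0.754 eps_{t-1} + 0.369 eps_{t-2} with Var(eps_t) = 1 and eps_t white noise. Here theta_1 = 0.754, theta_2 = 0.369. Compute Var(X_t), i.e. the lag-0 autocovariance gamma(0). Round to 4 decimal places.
\gamma(0) = 1.7047

For an MA(q) process X_t = eps_t + sum_i theta_i eps_{t-i} with
Var(eps_t) = sigma^2, the variance is
  gamma(0) = sigma^2 * (1 + sum_i theta_i^2).
  sum_i theta_i^2 = (0.754)^2 + (0.369)^2 = 0.568516 + 0.136161 = 0.704677.
  gamma(0) = 1 * (1 + 0.704677) = 1 * 1.704677 = 1.704677, which rounds to 1.7047.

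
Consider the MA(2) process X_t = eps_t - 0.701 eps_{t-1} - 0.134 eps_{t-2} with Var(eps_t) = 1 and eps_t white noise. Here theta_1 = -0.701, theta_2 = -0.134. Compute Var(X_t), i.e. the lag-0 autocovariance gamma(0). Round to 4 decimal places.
\gamma(0) = 1.5094

For an MA(q) process X_t = eps_t + sum_i theta_i eps_{t-i} with
Var(eps_t) = sigma^2, the variance is
  gamma(0) = sigma^2 * (1 + sum_i theta_i^2).
  sum_i theta_i^2 = (-0.701)^2 + (-0.134)^2 = 0.491401 + 0.017956 = 0.509357.
  gamma(0) = 1 * (1 + 0.509357) = 1 * 1.509357 = 1.509357, which rounds to 1.5094.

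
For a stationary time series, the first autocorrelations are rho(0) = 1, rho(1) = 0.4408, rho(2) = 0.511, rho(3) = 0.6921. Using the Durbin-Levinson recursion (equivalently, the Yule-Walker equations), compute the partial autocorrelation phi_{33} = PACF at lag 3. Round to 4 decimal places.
\phi_{33} = 0.5609

The PACF at lag k is phi_{kk}, the last component of the solution
to the Yule-Walker system G_k phi = r_k where
  (G_k)_{ij} = rho(|i - j|), (r_k)_i = rho(i), i,j = 1..k.
Equivalently, Durbin-Levinson gives phi_{kk} iteratively:
  phi_{11} = rho(1)
  phi_{kk} = [rho(k) - sum_{j=1..k-1} phi_{k-1,j} rho(k-j)]
            / [1 - sum_{j=1..k-1} phi_{k-1,j} rho(j)],
  phi_{k,j} = phi_{k-1,j} - phi_{kk} phi_{k-1,k-j},  j = 1..k-1.
Step k = 1:
  phi_11 = rho(1) = 0.4408.
Step k = 2:
  phi_22 = [rho(2) - phi_11 rho(1)] / [1 - phi_11 rho(1)] = [0.511 - (0.4408)(0.4408)] / [1 - (0.4408)(0.4408)]
         = 0.31669536 / 0.80569536 = 0.393071.
  Update: phi_21 = phi_11 - phi_22 phi_11 = 0.4408 - (0.393071)(0.4408) = 0.267534.
Step k = 3:
  phi_33 = [rho(3) - phi_21 rho(2) - phi_22 rho(1)] / [1 - phi_21 rho(1) - phi_22 rho(2)]
    numerator   = 0.6921 - (0.267534)(0.511) - (0.393071)(0.4408) = 0.38212431
    denominator = 1 - (0.267534)(0.4408) - (0.393071)(0.511) = 0.68121165
  phi_33 = 0.38212431 / 0.68121165 = 0.5609.
Therefore phi_{33} = 0.5609.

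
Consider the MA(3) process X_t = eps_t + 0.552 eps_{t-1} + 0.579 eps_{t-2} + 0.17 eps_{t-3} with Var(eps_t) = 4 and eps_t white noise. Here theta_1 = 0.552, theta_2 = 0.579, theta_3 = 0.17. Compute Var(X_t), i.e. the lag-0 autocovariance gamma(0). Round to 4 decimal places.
\gamma(0) = 6.6754

For an MA(q) process X_t = eps_t + sum_i theta_i eps_{t-i} with
Var(eps_t) = sigma^2, the variance is
  gamma(0) = sigma^2 * (1 + sum_i theta_i^2).
  sum_i theta_i^2 = (0.552)^2 + (0.579)^2 + (0.17)^2 = 0.304704 + 0.335241 + 0.0289 = 0.668845.
  gamma(0) = 4 * (1 + 0.668845) = 4 * 1.668845 = 6.67538, which rounds to 6.6754.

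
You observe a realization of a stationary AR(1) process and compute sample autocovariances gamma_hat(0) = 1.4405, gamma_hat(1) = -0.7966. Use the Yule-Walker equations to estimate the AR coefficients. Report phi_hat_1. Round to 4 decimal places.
\hat\phi_{1} = -0.5530

The Yule-Walker equations for an AR(p) process read, in matrix form,
  Gamma_p phi = r_p,   with   (Gamma_p)_{ij} = gamma(|i - j|),
                       (r_p)_i = gamma(i),   i,j = 1..p.
Substitute the sample gammas (Toeplitz matrix and right-hand side of size 1):
  Gamma_p = [[1.4405]]
  r_p     = [-0.7966]
With p = 1 this is the single equation gamma(0) phi_1 = gamma(1):
  phi_hat_1 = gamma(1) / gamma(0) = -0.7966 / 1.4405 = -0.5530.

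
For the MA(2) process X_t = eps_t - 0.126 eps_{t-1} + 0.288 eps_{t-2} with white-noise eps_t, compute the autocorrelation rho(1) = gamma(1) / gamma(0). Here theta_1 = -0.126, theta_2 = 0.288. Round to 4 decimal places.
\rho(1) = -0.1477

For an MA(q) process with theta_0 = 1, the autocovariance is
  gamma(k) = sigma^2 * sum_{i=0..q-k} theta_i * theta_{i+k},
and rho(k) = gamma(k) / gamma(0). Sigma^2 cancels.
  numerator   = (1)*(-0.126) + (-0.126)*(0.288) = -0.162288.
  denominator = (1)^2 + (-0.126)^2 + (0.288)^2 = 1.09882.
  rho(1) = -0.162288 / 1.09882 = -0.1477.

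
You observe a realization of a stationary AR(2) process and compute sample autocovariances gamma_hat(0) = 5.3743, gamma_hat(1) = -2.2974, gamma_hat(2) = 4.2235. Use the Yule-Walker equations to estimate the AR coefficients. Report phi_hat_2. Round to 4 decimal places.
\hat\phi_{2} = 0.7380

The Yule-Walker equations for an AR(p) process read, in matrix form,
  Gamma_p phi = r_p,   with   (Gamma_p)_{ij} = gamma(|i - j|),
                       (r_p)_i = gamma(i),   i,j = 1..p.
Substitute the sample gammas (Toeplitz matrix and right-hand side of size 2):
  Gamma_p = [[5.3743, -2.2974], [-2.2974, 5.3743]]
  r_p     = [-2.2974, 4.2235]
Written out:
  5.3743 phi_1 - 2.2974 phi_2 = -2.2974
  -2.2974 phi_1 + 5.3743 phi_2 = 4.2235
Solve by Cramer's rule:
  det = gamma(0)^2 - gamma(1)^2 = (5.3743)^2 - (-2.2974)^2 = 28.88310049 - 5.27804676 = 23.60505373
  phi_hat_1 = [gamma(1) gamma(0) - gamma(1) gamma(2)] / det = [(-2.2974)(5.3743) - (-2.2974)(4.2235)] / 23.60505373 = -2.64384792 / 23.60505373 = -0.112
  phi_hat_2 = [gamma(0) gamma(2) - gamma(1)^2] / det = [(5.3743)(4.2235) - (-2.2974)^2] / 23.60505373 = 17.42030929 / 23.60505373 = 0.738
So phi_hat = [-0.1120, 0.7380].
Therefore phi_hat_2 = 0.7380.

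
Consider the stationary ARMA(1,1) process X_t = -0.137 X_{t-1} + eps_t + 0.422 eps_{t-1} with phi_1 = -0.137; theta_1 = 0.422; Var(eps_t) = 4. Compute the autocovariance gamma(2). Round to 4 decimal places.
\gamma(2) = -0.1500

Multiply the model equation by X_{t-k} and take expectations. With theta_0 = psi_0 = 1 and psi_j the MA(infinity) weights, this gives
  gamma(k) - sum_i phi_i gamma(k-i) = c_k,
  c_k = sigma^2 * sum_{j=k..q} theta_j psi_{j-k}   (c_k = 0 for k > q),
using gamma(-m) = gamma(m).
psi-weights needed (psi_j = theta_j + sum_i phi_i psi_{j-i}):
  psi_1 = theta_1 + phi_1 = 0.422 + (-0.137) = 0.285
Right-hand sides:
  c_0 = sigma^2 (1 + theta_1 psi_1) = 4 * (1 + (0.422)(0.285)) = 4 * 1.12027 = 4.48108
  c_1 = sigma^2 theta_1 = 4 * (0.422) = 1.688
  c_2 = 0
Equations for k = 0 and k = 1 (AR order 1):
  gamma(0) = phi_1 gamma(1) + c_0
  gamma(1) = phi_1 gamma(0) + c_1
Substituting the second into the first: gamma(0) (1 - phi_1^2) = c_0 + phi_1 c_1, so
  gamma(0) = (c_0 + phi_1 c_1) / (1 - phi_1^2) = (4.48108 + (-0.137)(1.688)) / (1 - (-0.137)^2) = 4.249824 / 0.981231 = 4.331115.
  gamma(1) = phi_1 gamma(0) + c_1 = (-0.137)(4.331115) + (1.688) = 1.094637.
For k = 2 (> q): gamma(2) = phi_1 gamma(1) = (-0.137)(1.094637) = -0.149965.
Therefore gamma(2) = -0.1500 (to 4 decimal places).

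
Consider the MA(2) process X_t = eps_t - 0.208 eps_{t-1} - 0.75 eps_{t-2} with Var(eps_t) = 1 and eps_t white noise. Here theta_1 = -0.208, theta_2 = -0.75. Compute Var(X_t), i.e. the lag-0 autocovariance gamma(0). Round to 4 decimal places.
\gamma(0) = 1.6058

For an MA(q) process X_t = eps_t + sum_i theta_i eps_{t-i} with
Var(eps_t) = sigma^2, the variance is
  gamma(0) = sigma^2 * (1 + sum_i theta_i^2).
  sum_i theta_i^2 = (-0.208)^2 + (-0.75)^2 = 0.043264 + 0.5625 = 0.605764.
  gamma(0) = 1 * (1 + 0.605764) = 1 * 1.605764 = 1.605764, which rounds to 1.6058.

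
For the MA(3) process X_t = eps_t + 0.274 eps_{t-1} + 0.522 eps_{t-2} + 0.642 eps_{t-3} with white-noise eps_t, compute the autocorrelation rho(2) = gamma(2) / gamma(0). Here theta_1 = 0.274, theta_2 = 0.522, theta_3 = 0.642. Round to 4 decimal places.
\rho(2) = 0.3966

For an MA(q) process with theta_0 = 1, the autocovariance is
  gamma(k) = sigma^2 * sum_{i=0..q-k} theta_i * theta_{i+k},
and rho(k) = gamma(k) / gamma(0). Sigma^2 cancels.
  numerator   = (1)*(0.522) + (0.274)*(0.642) = 0.697908.
  denominator = (1)^2 + (0.274)^2 + (0.522)^2 + (0.642)^2 = 1.759724.
  rho(2) = 0.697908 / 1.759724 = 0.3966.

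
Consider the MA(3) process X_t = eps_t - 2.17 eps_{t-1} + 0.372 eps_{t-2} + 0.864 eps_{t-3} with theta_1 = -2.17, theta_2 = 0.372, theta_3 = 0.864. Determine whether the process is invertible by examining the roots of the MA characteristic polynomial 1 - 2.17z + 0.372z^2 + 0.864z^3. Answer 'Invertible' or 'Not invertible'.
\text{Not invertible}

The MA(q) characteristic polynomial is P(z) = 1 - 2.17z + 0.372z^2 + 0.864z^3.
Invertibility requires all roots to lie outside the unit circle, i.e. |z| > 1 for every root.
Degree 3: look for a simple real root z0 first, then factor out (1 - z/z0) and solve the remaining quadratic.
Testing z0 = 0.625: P(0.625) = 1 + (-2.17)(0.625) + (0.372)(0.625)^2 + (0.864)(0.625)^3
  = 1 + (-1.35625) + (0.145313) + (0.210938) = 0.  So z_0 = 0.625 is a root, |z_0| = 0.625.
Divide out the factor (1 - 1.6 z) = (1 - z/z0) (since 1/z0 = 1.6):
  P(z) = (1 - 1.6 z)(1 + (-0.57) z + (-0.54) z^2)
  [check: z-coef -0.57 - (1.6) = -2.17; z^2-coef -0.54 - (1.6)(-0.57) = 0.372; z^3-coef -(1.6)(-0.54) = 0.864.]
Remaining roots from the quadratic factor 1 + (-0.57) z + (-0.54) z^2:
  Set 1 + (-0.57) z + (-0.54) z^2 = 0, i.e. a z^2 + b z + c = 0 with a = -0.54, b = -0.57, c = 1.
  Discriminant D = b^2 - 4ac = (-0.57)^2 - 4*(-0.54)*1 = 0.3249 - (-2.16) = 2.4849.
  D >= 0, so the roots are real: z = (-b +/- sqrt(D)) / (2a) = (0.57 +/- 1.576357) / (-1.08).
    z_1 = (0.57 + 1.576357) / (-1.08) = -1.9874,   |z_1| = 1.9874.
    z_2 = (0.57 - 1.576357) / (-1.08) = 0.9318,   |z_2| = 0.9318.
Moduli of all roots: 0.6250, 1.9874, 0.9318.
All moduli strictly greater than 1? No.
Verdict: Not invertible.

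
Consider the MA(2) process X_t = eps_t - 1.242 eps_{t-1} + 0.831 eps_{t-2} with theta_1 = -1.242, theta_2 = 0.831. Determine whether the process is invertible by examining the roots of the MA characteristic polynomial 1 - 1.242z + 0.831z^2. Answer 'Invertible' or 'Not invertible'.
\text{Invertible}

The MA(q) characteristic polynomial is P(z) = 1 - 1.242z + 0.831z^2.
Invertibility requires all roots to lie outside the unit circle, i.e. |z| > 1 for every root.
Set 1 + (-1.242) z + (0.831) z^2 = 0, i.e. a z^2 + b z + c = 0 with a = 0.831, b = -1.242, c = 1.
Discriminant D = b^2 - 4ac = (-1.242)^2 - 4*(0.831)*1 = 1.542564 - (3.324) = -1.781436.
D < 0, so the roots are the complex-conjugate pair z = (-b +/- i sqrt(-D)) / (2a) = 0.7473 +/- 0.8031i.
For a conjugate pair |z|^2 = z * conj(z) = (product of roots) = c/a = 1/(0.831) = 1.203369, so |z| = sqrt(1.203369) = 1.097 for both roots.
Moduli of all roots: 1.0970, 1.0970.
All moduli strictly greater than 1? Yes.
Verdict: Invertible.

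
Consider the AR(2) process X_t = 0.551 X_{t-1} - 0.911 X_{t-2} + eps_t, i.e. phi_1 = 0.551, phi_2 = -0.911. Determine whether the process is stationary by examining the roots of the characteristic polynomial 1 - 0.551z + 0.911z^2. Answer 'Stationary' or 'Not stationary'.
\text{Stationary}

The AR(p) characteristic polynomial is P(z) = 1 - 0.551z + 0.911z^2.
Stationarity requires all roots to lie outside the unit circle, i.e. |z| > 1 for every root.
Set 1 + (-0.551) z + (0.911) z^2 = 0, i.e. a z^2 + b z + c = 0 with a = 0.911, b = -0.551, c = 1.
Discriminant D = b^2 - 4ac = (-0.551)^2 - 4*(0.911)*1 = 0.303601 - (3.644) = -3.340399.
D < 0, so the roots are the complex-conjugate pair z = (-b +/- i sqrt(-D)) / (2a) = 0.3024 +/- 1.0031i.
For a conjugate pair |z|^2 = z * conj(z) = (product of roots) = c/a = 1/(0.911) = 1.097695, so |z| = sqrt(1.097695) = 1.0477 for both roots.
Moduli of all roots: 1.0477, 1.0477.
All moduli strictly greater than 1? Yes.
Verdict: Stationary.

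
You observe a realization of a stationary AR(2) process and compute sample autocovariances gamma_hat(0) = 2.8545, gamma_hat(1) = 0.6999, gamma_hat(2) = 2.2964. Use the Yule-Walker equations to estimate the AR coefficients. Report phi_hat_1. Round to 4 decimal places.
\hat\phi_{1} = 0.0510

The Yule-Walker equations for an AR(p) process read, in matrix form,
  Gamma_p phi = r_p,   with   (Gamma_p)_{ij} = gamma(|i - j|),
                       (r_p)_i = gamma(i),   i,j = 1..p.
Substitute the sample gammas (Toeplitz matrix and right-hand side of size 2):
  Gamma_p = [[2.8545, 0.6999], [0.6999, 2.8545]]
  r_p     = [0.6999, 2.2964]
Written out:
  2.8545 phi_1 + 0.6999 phi_2 = 0.6999
  0.6999 phi_1 + 2.8545 phi_2 = 2.2964
Solve by Cramer's rule:
  det = gamma(0)^2 - gamma(1)^2 = (2.8545)^2 - (0.6999)^2 = 8.14817025 - 0.48986001 = 7.65831024
  phi_hat_1 = [gamma(1) gamma(0) - gamma(1) gamma(2)] / det = [(0.6999)(2.8545) - (0.6999)(2.2964)] / 7.65831024 = 0.39061419 / 7.65831024 = 0.051
  phi_hat_2 = [gamma(0) gamma(2) - gamma(1)^2] / det = [(2.8545)(2.2964) - (0.6999)^2] / 7.65831024 = 6.06521379 / 7.65831024 = 0.792
So phi_hat = [0.0510, 0.7920].
Therefore phi_hat_1 = 0.0510.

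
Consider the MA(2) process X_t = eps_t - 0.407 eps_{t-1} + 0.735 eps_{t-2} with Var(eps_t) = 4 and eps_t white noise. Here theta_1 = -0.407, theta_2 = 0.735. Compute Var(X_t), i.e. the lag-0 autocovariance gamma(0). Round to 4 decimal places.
\gamma(0) = 6.8235

For an MA(q) process X_t = eps_t + sum_i theta_i eps_{t-i} with
Var(eps_t) = sigma^2, the variance is
  gamma(0) = sigma^2 * (1 + sum_i theta_i^2).
  sum_i theta_i^2 = (-0.407)^2 + (0.735)^2 = 0.165649 + 0.540225 = 0.705874.
  gamma(0) = 4 * (1 + 0.705874) = 4 * 1.705874 = 6.823496, which rounds to 6.8235.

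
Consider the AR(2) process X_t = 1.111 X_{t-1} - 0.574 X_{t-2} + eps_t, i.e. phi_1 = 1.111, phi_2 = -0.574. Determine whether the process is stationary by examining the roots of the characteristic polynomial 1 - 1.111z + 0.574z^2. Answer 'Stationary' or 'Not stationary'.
\text{Stationary}

The AR(p) characteristic polynomial is P(z) = 1 - 1.111z + 0.574z^2.
Stationarity requires all roots to lie outside the unit circle, i.e. |z| > 1 for every root.
Set 1 + (-1.111) z + (0.574) z^2 = 0, i.e. a z^2 + b z + c = 0 with a = 0.574, b = -1.111, c = 1.
Discriminant D = b^2 - 4ac = (-1.111)^2 - 4*(0.574)*1 = 1.234321 - (2.296) = -1.061679.
D < 0, so the roots are the complex-conjugate pair z = (-b +/- i sqrt(-D)) / (2a) = 0.9678 +/- 0.8975i.
For a conjugate pair |z|^2 = z * conj(z) = (product of roots) = c/a = 1/(0.574) = 1.74216, so |z| = sqrt(1.74216) = 1.3199 for both roots.
Moduli of all roots: 1.3199, 1.3199.
All moduli strictly greater than 1? Yes.
Verdict: Stationary.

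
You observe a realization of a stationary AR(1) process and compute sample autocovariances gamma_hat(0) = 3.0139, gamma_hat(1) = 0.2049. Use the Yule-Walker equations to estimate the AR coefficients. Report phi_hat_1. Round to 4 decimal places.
\hat\phi_{1} = 0.0680

The Yule-Walker equations for an AR(p) process read, in matrix form,
  Gamma_p phi = r_p,   with   (Gamma_p)_{ij} = gamma(|i - j|),
                       (r_p)_i = gamma(i),   i,j = 1..p.
Substitute the sample gammas (Toeplitz matrix and right-hand side of size 1):
  Gamma_p = [[3.0139]]
  r_p     = [0.2049]
With p = 1 this is the single equation gamma(0) phi_1 = gamma(1):
  phi_hat_1 = gamma(1) / gamma(0) = 0.2049 / 3.0139 = 0.0680.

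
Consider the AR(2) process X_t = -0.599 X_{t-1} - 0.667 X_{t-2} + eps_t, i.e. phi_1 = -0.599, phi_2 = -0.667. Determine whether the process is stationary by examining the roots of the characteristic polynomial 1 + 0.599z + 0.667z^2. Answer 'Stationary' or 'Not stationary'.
\text{Stationary}

The AR(p) characteristic polynomial is P(z) = 1 + 0.599z + 0.667z^2.
Stationarity requires all roots to lie outside the unit circle, i.e. |z| > 1 for every root.
Set 1 + (0.599) z + (0.667) z^2 = 0, i.e. a z^2 + b z + c = 0 with a = 0.667, b = 0.599, c = 1.
Discriminant D = b^2 - 4ac = (0.599)^2 - 4*(0.667)*1 = 0.358801 - (2.668) = -2.309199.
D < 0, so the roots are the complex-conjugate pair z = (-b +/- i sqrt(-D)) / (2a) = -0.449 +/- 1.1391i.
For a conjugate pair |z|^2 = z * conj(z) = (product of roots) = c/a = 1/(0.667) = 1.49925, so |z| = sqrt(1.49925) = 1.2244 for both roots.
Moduli of all roots: 1.2244, 1.2244.
All moduli strictly greater than 1? Yes.
Verdict: Stationary.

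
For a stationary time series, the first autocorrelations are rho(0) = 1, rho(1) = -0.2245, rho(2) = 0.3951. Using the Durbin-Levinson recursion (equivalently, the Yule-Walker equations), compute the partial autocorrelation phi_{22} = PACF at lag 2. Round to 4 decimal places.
\phi_{22} = 0.3630

The PACF at lag k is phi_{kk}, the last component of the solution
to the Yule-Walker system G_k phi = r_k where
  (G_k)_{ij} = rho(|i - j|), (r_k)_i = rho(i), i,j = 1..k.
Equivalently, Durbin-Levinson gives phi_{kk} iteratively:
  phi_{11} = rho(1)
  phi_{kk} = [rho(k) - sum_{j=1..k-1} phi_{k-1,j} rho(k-j)]
            / [1 - sum_{j=1..k-1} phi_{k-1,j} rho(j)],
  phi_{k,j} = phi_{k-1,j} - phi_{kk} phi_{k-1,k-j},  j = 1..k-1.
Step k = 1:
  phi_11 = rho(1) = -0.2245.
Step k = 2:
  phi_22 = [rho(2) - phi_11 rho(1)] / [1 - phi_11 rho(1)] = [0.3951 - (-0.2245)(-0.2245)] / [1 - (-0.2245)(-0.2245)]
         = 0.34469975 / 0.94959975 = 0.363.
Therefore phi_{22} = 0.3630.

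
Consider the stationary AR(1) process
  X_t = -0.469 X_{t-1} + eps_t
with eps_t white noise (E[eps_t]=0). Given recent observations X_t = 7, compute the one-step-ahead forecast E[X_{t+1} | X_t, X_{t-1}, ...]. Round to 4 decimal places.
E[X_{t+1} \mid \mathcal F_t] = -3.2830

For an AR(p) model X_t = c + sum_i phi_i X_{t-i} + eps_t, the
one-step-ahead conditional mean is
  E[X_{t+1} | X_t, ...] = c + sum_i phi_i X_{t+1-i}.
Substitute known values:
  E[X_{t+1} | ...] = (-0.469) * (7)
                   = -3.2830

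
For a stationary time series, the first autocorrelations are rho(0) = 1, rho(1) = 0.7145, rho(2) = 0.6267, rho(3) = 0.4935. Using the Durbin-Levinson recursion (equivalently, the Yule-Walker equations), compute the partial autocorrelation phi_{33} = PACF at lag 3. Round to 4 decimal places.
\phi_{33} = -0.0381

The PACF at lag k is phi_{kk}, the last component of the solution
to the Yule-Walker system G_k phi = r_k where
  (G_k)_{ij} = rho(|i - j|), (r_k)_i = rho(i), i,j = 1..k.
Equivalently, Durbin-Levinson gives phi_{kk} iteratively:
  phi_{11} = rho(1)
  phi_{kk} = [rho(k) - sum_{j=1..k-1} phi_{k-1,j} rho(k-j)]
            / [1 - sum_{j=1..k-1} phi_{k-1,j} rho(j)],
  phi_{k,j} = phi_{k-1,j} - phi_{kk} phi_{k-1,k-j},  j = 1..k-1.
Step k = 1:
  phi_11 = rho(1) = 0.7145.
Step k = 2:
  phi_22 = [rho(2) - phi_11 rho(1)] / [1 - phi_11 rho(1)] = [0.6267 - (0.7145)(0.7145)] / [1 - (0.7145)(0.7145)]
         = 0.11618975 / 0.48948975 = 0.237369.
  Update: phi_21 = phi_11 - phi_22 phi_11 = 0.7145 - (0.237369)(0.7145) = 0.5449.
Step k = 3:
  phi_33 = [rho(3) - phi_21 rho(2) - phi_22 rho(1)] / [1 - phi_21 rho(1) - phi_22 rho(2)]
    numerator   = 0.4935 - (0.5449)(0.6267) - (0.237369)(0.7145) = -0.01758892
    denominator = 1 - (0.5449)(0.7145) - (0.237369)(0.6267) = 0.46190989
  phi_33 = -0.01758892 / 0.46190989 = -0.0381.
Therefore phi_{33} = -0.0381.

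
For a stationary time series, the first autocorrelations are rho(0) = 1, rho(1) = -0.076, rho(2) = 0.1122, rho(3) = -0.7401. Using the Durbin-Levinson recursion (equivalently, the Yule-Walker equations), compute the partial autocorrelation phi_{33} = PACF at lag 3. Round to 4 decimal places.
\phi_{33} = -0.7370

The PACF at lag k is phi_{kk}, the last component of the solution
to the Yule-Walker system G_k phi = r_k where
  (G_k)_{ij} = rho(|i - j|), (r_k)_i = rho(i), i,j = 1..k.
Equivalently, Durbin-Levinson gives phi_{kk} iteratively:
  phi_{11} = rho(1)
  phi_{kk} = [rho(k) - sum_{j=1..k-1} phi_{k-1,j} rho(k-j)]
            / [1 - sum_{j=1..k-1} phi_{k-1,j} rho(j)],
  phi_{k,j} = phi_{k-1,j} - phi_{kk} phi_{k-1,k-j},  j = 1..k-1.
Step k = 1:
  phi_11 = rho(1) = -0.076.
Step k = 2:
  phi_22 = [rho(2) - phi_11 rho(1)] / [1 - phi_11 rho(1)] = [0.1122 - (-0.076)(-0.076)] / [1 - (-0.076)(-0.076)]
         = 0.106424 / 0.994224 = 0.107042.
  Update: phi_21 = phi_11 - phi_22 phi_11 = -0.076 - (0.107042)(-0.076) = -0.067865.
Step k = 3:
  phi_33 = [rho(3) - phi_21 rho(2) - phi_22 rho(1)] / [1 - phi_21 rho(1) - phi_22 rho(2)]
    numerator   = -0.7401 - (-0.067865)(0.1122) - (0.107042)(-0.076) = -0.72435036
    denominator = 1 - (-0.067865)(-0.076) - (0.107042)(0.1122) = 0.98283213
  phi_33 = -0.72435036 / 0.98283213 = -0.737.
Therefore phi_{33} = -0.7370.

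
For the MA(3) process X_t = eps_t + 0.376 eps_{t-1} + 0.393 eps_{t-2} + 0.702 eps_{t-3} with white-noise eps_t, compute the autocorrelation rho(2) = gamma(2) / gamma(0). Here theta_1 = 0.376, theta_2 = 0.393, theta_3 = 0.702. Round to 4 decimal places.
\rho(2) = 0.3673

For an MA(q) process with theta_0 = 1, the autocovariance is
  gamma(k) = sigma^2 * sum_{i=0..q-k} theta_i * theta_{i+k},
and rho(k) = gamma(k) / gamma(0). Sigma^2 cancels.
  numerator   = (1)*(0.393) + (0.376)*(0.702) = 0.656952.
  denominator = (1)^2 + (0.376)^2 + (0.393)^2 + (0.702)^2 = 1.788629.
  rho(2) = 0.656952 / 1.788629 = 0.3673.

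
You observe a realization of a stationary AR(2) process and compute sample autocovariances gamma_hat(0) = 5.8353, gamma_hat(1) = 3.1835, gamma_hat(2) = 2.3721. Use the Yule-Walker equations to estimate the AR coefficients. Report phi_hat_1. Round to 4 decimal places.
\hat\phi_{1} = 0.4610

The Yule-Walker equations for an AR(p) process read, in matrix form,
  Gamma_p phi = r_p,   with   (Gamma_p)_{ij} = gamma(|i - j|),
                       (r_p)_i = gamma(i),   i,j = 1..p.
Substitute the sample gammas (Toeplitz matrix and right-hand side of size 2):
  Gamma_p = [[5.8353, 3.1835], [3.1835, 5.8353]]
  r_p     = [3.1835, 2.3721]
Written out:
  5.8353 phi_1 + 3.1835 phi_2 = 3.1835
  3.1835 phi_1 + 5.8353 phi_2 = 2.3721
Solve by Cramer's rule:
  det = gamma(0)^2 - gamma(1)^2 = (5.8353)^2 - (3.1835)^2 = 34.05072609 - 10.13467225 = 23.91605384
  phi_hat_1 = [gamma(1) gamma(0) - gamma(1) gamma(2)] / det = [(3.1835)(5.8353) - (3.1835)(2.3721)] / 23.91605384 = 11.0250972 / 23.91605384 = 0.461
  phi_hat_2 = [gamma(0) gamma(2) - gamma(1)^2] / det = [(5.8353)(2.3721) - (3.1835)^2] / 23.91605384 = 3.70724288 / 23.91605384 = 0.155
So phi_hat = [0.4610, 0.1550].
Therefore phi_hat_1 = 0.4610.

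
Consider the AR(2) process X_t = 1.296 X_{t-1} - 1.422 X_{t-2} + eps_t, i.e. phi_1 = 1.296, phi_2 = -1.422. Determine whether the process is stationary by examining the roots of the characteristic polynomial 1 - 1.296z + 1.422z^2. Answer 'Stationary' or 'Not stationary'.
\text{Not stationary}

The AR(p) characteristic polynomial is P(z) = 1 - 1.296z + 1.422z^2.
Stationarity requires all roots to lie outside the unit circle, i.e. |z| > 1 for every root.
Set 1 + (-1.296) z + (1.422) z^2 = 0, i.e. a z^2 + b z + c = 0 with a = 1.422, b = -1.296, c = 1.
Discriminant D = b^2 - 4ac = (-1.296)^2 - 4*(1.422)*1 = 1.679616 - (5.688) = -4.008384.
D < 0, so the roots are the complex-conjugate pair z = (-b +/- i sqrt(-D)) / (2a) = 0.4557 +/- 0.704i.
For a conjugate pair |z|^2 = z * conj(z) = (product of roots) = c/a = 1/(1.422) = 0.703235, so |z| = sqrt(0.703235) = 0.8386 for both roots.
Moduli of all roots: 0.8386, 0.8386.
All moduli strictly greater than 1? No.
Verdict: Not stationary.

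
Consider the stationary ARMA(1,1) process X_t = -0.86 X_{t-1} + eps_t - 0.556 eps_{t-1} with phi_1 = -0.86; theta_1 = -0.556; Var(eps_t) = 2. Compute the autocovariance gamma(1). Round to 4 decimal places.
\gamma(1) = -16.0758

Multiply the model equation by X_{t-k} and take expectations. With theta_0 = psi_0 = 1 and psi_j the MA(infinity) weights, this gives
  gamma(k) - sum_i phi_i gamma(k-i) = c_k,
  c_k = sigma^2 * sum_{j=k..q} theta_j psi_{j-k}   (c_k = 0 for k > q),
using gamma(-m) = gamma(m).
psi-weights needed (psi_j = theta_j + sum_i phi_i psi_{j-i}):
  psi_1 = theta_1 + phi_1 = -0.556 + (-0.86) = -1.416
Right-hand sides:
  c_0 = sigma^2 (1 + theta_1 psi_1) = 2 * (1 + (-0.556)(-1.416)) = 2 * 1.787296 = 3.574592
  c_1 = sigma^2 theta_1 = 2 * (-0.556) = -1.112
  c_2 = 0
Equations for k = 0 and k = 1 (AR order 1):
  gamma(0) = phi_1 gamma(1) + c_0
  gamma(1) = phi_1 gamma(0) + c_1
Substituting the second into the first: gamma(0) (1 - phi_1^2) = c_0 + phi_1 c_1, so
  gamma(0) = (c_0 + phi_1 c_1) / (1 - phi_1^2) = (3.574592 + (-0.86)(-1.112)) / (1 - (-0.86)^2) = 4.530912 / 0.2604 = 17.399816.
  gamma(1) = phi_1 gamma(0) + c_1 = (-0.86)(17.399816) + (-1.112) = -16.075841.
Therefore gamma(1) = -16.0758 (to 4 decimal places).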